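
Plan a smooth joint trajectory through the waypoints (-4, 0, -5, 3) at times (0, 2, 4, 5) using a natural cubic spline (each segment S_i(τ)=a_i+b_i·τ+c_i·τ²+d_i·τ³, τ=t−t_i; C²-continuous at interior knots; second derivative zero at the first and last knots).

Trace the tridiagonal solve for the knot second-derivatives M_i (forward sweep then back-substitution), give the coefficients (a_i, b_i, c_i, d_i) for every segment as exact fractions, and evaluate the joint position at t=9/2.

  seg 0: a=-4 b=46/11 c=0 d=-6/11
  seg 1: a=0 b=-26/11 c=-36/11 d=141/88
  seg 2: a=-5 b=83/22 c=279/44 d=-93/44
S(9/2) = -631/352

Δ: Δ0=2, Δ1=-5/2, Δ2=8
row 1: diag=8, rhs=-27; c'=1/4, d'=-27/8
row 2: denom=6−2·1/4=11/2; d'=(63−2·-27/8)/(11/2)=279/22
back: M2=279/22
back: M1=-27/8−1/4·279/22=-72/11
M: M0=0, M1=-72/11, M2=279/22, M3=0
seg 0: a=-4, c=M0/2=0, d=(M1−M0)/(6·2)=-6/11, b=Δ0−h0·(2M0+M1)/6=46/11
seg 1: a=0, c=M1/2=-36/11, d=(M2−M1)/(6·2)=141/88, b=Δ1−h1·(2M1+M2)/6=-26/11
seg 2: a=-5, c=M2/2=279/44, d=(M3−M2)/(6·1)=-93/44, b=Δ2−h2·(2M2+M3)/6=83/22
t_q=9/2 → seg 2, τ=1/2; S=-5+83/22·τ+279/44·τ²+-93/44·τ³=-631/352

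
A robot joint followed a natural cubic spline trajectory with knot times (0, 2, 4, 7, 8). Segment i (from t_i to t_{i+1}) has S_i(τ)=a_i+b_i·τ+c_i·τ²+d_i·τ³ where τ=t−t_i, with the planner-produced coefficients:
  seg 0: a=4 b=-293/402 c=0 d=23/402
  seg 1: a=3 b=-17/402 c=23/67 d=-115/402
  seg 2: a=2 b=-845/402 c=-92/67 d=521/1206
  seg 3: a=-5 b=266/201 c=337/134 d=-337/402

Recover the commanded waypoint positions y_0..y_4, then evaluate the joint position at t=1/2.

y_0 = S_0(0) = a_0 = 4
y_1 = S_1(0) = a_1 = 3
y_2 = S_2(0) = a_2 = 2
y_3 = S_3(0) = a_3 = -5
y_4 = S_3(1) = -2
t_q=1/2 is in segment 0 (τ=1/2); S_0(τ)=3905/1072

y_0=4 y_1=3 y_2=2 y_3=-5 y_4=-2
S(1/2) = 3905/1072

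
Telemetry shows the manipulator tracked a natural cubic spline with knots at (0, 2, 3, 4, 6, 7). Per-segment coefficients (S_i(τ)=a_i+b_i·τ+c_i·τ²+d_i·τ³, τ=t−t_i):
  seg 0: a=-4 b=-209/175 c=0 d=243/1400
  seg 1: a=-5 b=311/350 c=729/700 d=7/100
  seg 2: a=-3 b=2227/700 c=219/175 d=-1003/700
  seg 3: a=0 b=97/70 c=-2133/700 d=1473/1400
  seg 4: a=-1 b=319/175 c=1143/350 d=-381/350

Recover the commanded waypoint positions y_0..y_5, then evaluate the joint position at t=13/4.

y_0 = S_0(0) = a_0 = -4
y_1 = S_1(0) = a_1 = -5
y_2 = S_2(0) = a_2 = -3
y_3 = S_3(0) = a_3 = 0
y_4 = S_4(0) = a_4 = -1
y_5 = S_4(1) = 3
t_q=13/4 is in segment 2 (τ=1/4); S_2(τ)=-96267/44800

y_0=-4 y_1=-5 y_2=-3 y_3=0 y_4=-1 y_5=3
S(13/4) = -96267/44800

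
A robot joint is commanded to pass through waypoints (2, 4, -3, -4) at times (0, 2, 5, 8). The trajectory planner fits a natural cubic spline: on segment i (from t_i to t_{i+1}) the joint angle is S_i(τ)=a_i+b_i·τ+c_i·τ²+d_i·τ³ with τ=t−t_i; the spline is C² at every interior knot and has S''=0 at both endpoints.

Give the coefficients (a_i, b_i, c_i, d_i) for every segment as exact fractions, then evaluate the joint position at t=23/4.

  seg 0: a=2 b=203/111 c=0 d=-23/111
  seg 1: a=4 b=-73/111 c=-46/37 d=76/333
  seg 2: a=-3 b=-217/111 c=30/37 d=-10/111
S(23/4) = -4793/1184

Δ: Δ0=1, Δ1=-7/3, Δ2=-1/3
row 1: diag=10, rhs=-20; c'=3/10, d'=-2
row 2: denom=12−3·3/10=111/10; d'=(12−3·-2)/(111/10)=60/37
back: M2=60/37
back: M1=-2−3/10·60/37=-92/37
M: M0=0, M1=-92/37, M2=60/37, M3=0
seg 0: a=2, c=M0/2=0, d=(M1−M0)/(6·2)=-23/111, b=Δ0−h0·(2M0+M1)/6=203/111
seg 1: a=4, c=M1/2=-46/37, d=(M2−M1)/(6·3)=76/333, b=Δ1−h1·(2M1+M2)/6=-73/111
seg 2: a=-3, c=M2/2=30/37, d=(M3−M2)/(6·3)=-10/111, b=Δ2−h2·(2M2+M3)/6=-217/111
t_q=23/4 → seg 2, τ=3/4; S=-3+-217/111·τ+30/37·τ²+-10/111·τ³=-4793/1184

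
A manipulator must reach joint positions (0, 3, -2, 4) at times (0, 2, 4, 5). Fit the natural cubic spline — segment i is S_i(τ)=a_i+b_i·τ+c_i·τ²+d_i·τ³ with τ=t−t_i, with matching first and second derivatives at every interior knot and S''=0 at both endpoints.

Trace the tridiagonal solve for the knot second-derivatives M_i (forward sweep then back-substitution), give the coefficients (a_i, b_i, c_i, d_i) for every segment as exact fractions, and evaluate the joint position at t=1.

  seg 0: a=0 b=37/11 c=0 d=-41/88
  seg 1: a=3 b=-49/22 c=-123/44 d=117/88
  seg 2: a=-2 b=28/11 c=57/11 d=-19/11
S(1) = 255/88

Δ: Δ0=3/2, Δ1=-5/2, Δ2=6
row 1: diag=8, rhs=-24; c'=1/4, d'=-3
row 2: denom=6−2·1/4=11/2; d'=(51−2·-3)/(11/2)=114/11
back: M2=114/11
back: M1=-3−1/4·114/11=-123/22
M: M0=0, M1=-123/22, M2=114/11, M3=0
seg 0: a=0, c=M0/2=0, d=(M1−M0)/(6·2)=-41/88, b=Δ0−h0·(2M0+M1)/6=37/11
seg 1: a=3, c=M1/2=-123/44, d=(M2−M1)/(6·2)=117/88, b=Δ1−h1·(2M1+M2)/6=-49/22
seg 2: a=-2, c=M2/2=57/11, d=(M3−M2)/(6·1)=-19/11, b=Δ2−h2·(2M2+M3)/6=28/11
t_q=1 → seg 0, τ=1; S=0+37/11·τ+0·τ²+-41/88·τ³=255/88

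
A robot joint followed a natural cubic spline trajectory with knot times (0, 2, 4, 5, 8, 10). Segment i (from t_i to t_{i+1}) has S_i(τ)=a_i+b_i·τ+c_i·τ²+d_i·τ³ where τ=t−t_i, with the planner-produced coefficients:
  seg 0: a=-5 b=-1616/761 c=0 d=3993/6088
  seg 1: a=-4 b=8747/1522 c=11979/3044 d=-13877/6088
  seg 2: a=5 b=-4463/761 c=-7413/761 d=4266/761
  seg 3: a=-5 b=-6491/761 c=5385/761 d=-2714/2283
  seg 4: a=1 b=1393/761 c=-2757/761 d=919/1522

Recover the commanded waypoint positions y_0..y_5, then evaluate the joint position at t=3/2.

y_0=-5 y_1=-4 y_2=5 y_3=-5 y_4=1 y_5=-5
S(3/2) = -290845/48704

y_0 = S_0(0) = a_0 = -5
y_1 = S_1(0) = a_1 = -4
y_2 = S_2(0) = a_2 = 5
y_3 = S_3(0) = a_3 = -5
y_4 = S_4(0) = a_4 = 1
y_5 = S_4(2) = -5
t_q=3/2 is in segment 0 (τ=3/2); S_0(τ)=-290845/48704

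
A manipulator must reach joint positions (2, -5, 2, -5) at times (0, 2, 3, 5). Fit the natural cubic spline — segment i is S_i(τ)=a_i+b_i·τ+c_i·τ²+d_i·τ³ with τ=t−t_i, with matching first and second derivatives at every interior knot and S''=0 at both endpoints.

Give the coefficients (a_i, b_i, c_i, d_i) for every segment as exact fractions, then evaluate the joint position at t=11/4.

  seg 0: a=2 b=-77/10 c=0 d=21/20
  seg 1: a=-5 b=49/10 c=63/10 d=-21/5
  seg 2: a=2 b=49/10 c=-63/10 d=21/20
S(11/4) = 143/320

Δ: Δ0=-7/2, Δ1=7, Δ2=-7/2
row 1: diag=6, rhs=63; c'=1/6, d'=21/2
row 2: denom=6−1·1/6=35/6; d'=(-63−1·21/2)/(35/6)=-63/5
back: M2=-63/5
back: M1=21/2−1/6·-63/5=63/5
M: M0=0, M1=63/5, M2=-63/5, M3=0
seg 0: a=2, c=M0/2=0, d=(M1−M0)/(6·2)=21/20, b=Δ0−h0·(2M0+M1)/6=-77/10
seg 1: a=-5, c=M1/2=63/10, d=(M2−M1)/(6·1)=-21/5, b=Δ1−h1·(2M1+M2)/6=49/10
seg 2: a=2, c=M2/2=-63/10, d=(M3−M2)/(6·2)=21/20, b=Δ2−h2·(2M2+M3)/6=49/10
t_q=11/4 → seg 1, τ=3/4; S=-5+49/10·τ+63/10·τ²+-21/5·τ³=143/320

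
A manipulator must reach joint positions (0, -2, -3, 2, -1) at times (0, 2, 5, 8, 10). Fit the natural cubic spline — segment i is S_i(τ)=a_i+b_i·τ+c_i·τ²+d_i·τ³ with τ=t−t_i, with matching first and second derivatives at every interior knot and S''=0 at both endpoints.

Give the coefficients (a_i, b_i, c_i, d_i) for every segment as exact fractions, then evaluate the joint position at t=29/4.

Δ: Δ0=-1, Δ1=-1/3, Δ2=5/3, Δ3=-3/2
row 1: diag=10, rhs=4; c'=3/10, d'=2/5
row 2: denom=12−3·3/10=111/10; d'=(12−3·2/5)/(111/10)=36/37
row 3: denom=10−3·10/37=340/37; d'=(-19−3·36/37)/(340/37)=-811/340
back: M3=-811/340
back: M2=36/37−10/37·-811/340=55/34
back: M1=2/5−3/10·55/34=-29/340
M: M0=0, M1=-29/340, M2=55/34, M3=-811/340, M4=0
seg 0: a=0, c=M0/2=0, d=(M1−M0)/(6·2)=-29/4080, b=Δ0−h0·(2M0+M1)/6=-991/1020
seg 1: a=-2, c=M1/2=-29/680, d=(M2−M1)/(6·3)=193/2040, b=Δ1−h1·(2M1+M2)/6=-539/510
seg 2: a=-3, c=M2/2=55/68, d=(M3−M2)/(6·3)=-1361/6120, b=Δ2−h2·(2M2+M3)/6=149/120
seg 3: a=2, c=M3/2=-811/680, d=(M4−M3)/(6·2)=811/4080, b=Δ3−h3·(2M3+M4)/6=23/255
t_q=29/4 → seg 2, τ=9/4; S=-3+149/120·τ+55/68·τ²+-1361/6120·τ³=58983/43520

  seg 0: a=0 b=-991/1020 c=0 d=-29/4080
  seg 1: a=-2 b=-539/510 c=-29/680 d=193/2040
  seg 2: a=-3 b=149/120 c=55/68 d=-1361/6120
  seg 3: a=2 b=23/255 c=-811/680 d=811/4080
S(29/4) = 58983/43520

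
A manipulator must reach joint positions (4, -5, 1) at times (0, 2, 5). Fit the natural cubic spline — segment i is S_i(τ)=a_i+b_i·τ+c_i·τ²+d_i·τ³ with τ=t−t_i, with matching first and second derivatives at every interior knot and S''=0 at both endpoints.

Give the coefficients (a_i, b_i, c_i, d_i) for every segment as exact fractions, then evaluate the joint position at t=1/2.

  seg 0: a=4 b=-29/5 c=0 d=13/40
  seg 1: a=-5 b=-19/10 c=39/20 d=-13/60
S(1/2) = 73/64

Δ: Δ0=-9/2, Δ1=2
row 1: diag=10, rhs=39; c'=3/10, d'=39/10
back: M1=39/10
M: M0=0, M1=39/10, M2=0
seg 0: a=4, c=M0/2=0, d=(M1−M0)/(6·2)=13/40, b=Δ0−h0·(2M0+M1)/6=-29/5
seg 1: a=-5, c=M1/2=39/20, d=(M2−M1)/(6·3)=-13/60, b=Δ1−h1·(2M1+M2)/6=-19/10
t_q=1/2 → seg 0, τ=1/2; S=4+-29/5·τ+0·τ²+13/40·τ³=73/64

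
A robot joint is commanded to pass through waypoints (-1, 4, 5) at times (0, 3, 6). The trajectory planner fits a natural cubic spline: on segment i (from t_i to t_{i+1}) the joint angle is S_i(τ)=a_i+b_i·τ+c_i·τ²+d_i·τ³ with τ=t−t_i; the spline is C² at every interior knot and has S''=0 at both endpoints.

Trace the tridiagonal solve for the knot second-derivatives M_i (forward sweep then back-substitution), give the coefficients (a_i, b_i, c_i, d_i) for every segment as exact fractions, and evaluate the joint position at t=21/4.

  seg 0: a=-1 b=2 c=0 d=-1/27
  seg 1: a=4 b=1 c=-1/3 d=1/27
S(21/4) = 319/64

Δ: Δ0=5/3, Δ1=1/3
row 1: diag=12, rhs=-8; c'=1/4, d'=-2/3
back: M1=-2/3
M: M0=0, M1=-2/3, M2=0
seg 0: a=-1, c=M0/2=0, d=(M1−M0)/(6·3)=-1/27, b=Δ0−h0·(2M0+M1)/6=2
seg 1: a=4, c=M1/2=-1/3, d=(M2−M1)/(6·3)=1/27, b=Δ1−h1·(2M1+M2)/6=1
t_q=21/4 → seg 1, τ=9/4; S=4+1·τ+-1/3·τ²+1/27·τ³=319/64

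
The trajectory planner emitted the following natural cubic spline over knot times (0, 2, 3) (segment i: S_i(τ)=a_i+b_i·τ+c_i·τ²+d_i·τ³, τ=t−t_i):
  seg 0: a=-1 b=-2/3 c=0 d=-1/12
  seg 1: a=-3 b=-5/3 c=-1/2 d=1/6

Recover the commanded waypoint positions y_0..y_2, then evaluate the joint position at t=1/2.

y_0 = S_0(0) = a_0 = -1
y_1 = S_1(0) = a_1 = -3
y_2 = S_1(1) = -5
t_q=1/2 is in segment 0 (τ=1/2); S_0(τ)=-43/32

y_0=-1 y_1=-3 y_2=-5
S(1/2) = -43/32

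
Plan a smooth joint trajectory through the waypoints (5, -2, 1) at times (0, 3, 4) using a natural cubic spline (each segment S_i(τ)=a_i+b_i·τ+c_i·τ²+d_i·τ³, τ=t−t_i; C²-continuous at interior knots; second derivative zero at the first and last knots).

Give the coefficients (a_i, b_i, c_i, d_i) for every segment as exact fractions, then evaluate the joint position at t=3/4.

Δ: Δ0=-7/3, Δ1=3
row 1: diag=8, rhs=32; c'=1/8, d'=4
back: M1=4
M: M0=0, M1=4, M2=0
seg 0: a=5, c=M0/2=0, d=(M1−M0)/(6·3)=2/9, b=Δ0−h0·(2M0+M1)/6=-13/3
seg 1: a=-2, c=M1/2=2, d=(M2−M1)/(6·1)=-2/3, b=Δ1−h1·(2M1+M2)/6=5/3
t_q=3/4 → seg 0, τ=3/4; S=5+-13/3·τ+0·τ²+2/9·τ³=59/32

  seg 0: a=5 b=-13/3 c=0 d=2/9
  seg 1: a=-2 b=5/3 c=2 d=-2/3
S(3/4) = 59/32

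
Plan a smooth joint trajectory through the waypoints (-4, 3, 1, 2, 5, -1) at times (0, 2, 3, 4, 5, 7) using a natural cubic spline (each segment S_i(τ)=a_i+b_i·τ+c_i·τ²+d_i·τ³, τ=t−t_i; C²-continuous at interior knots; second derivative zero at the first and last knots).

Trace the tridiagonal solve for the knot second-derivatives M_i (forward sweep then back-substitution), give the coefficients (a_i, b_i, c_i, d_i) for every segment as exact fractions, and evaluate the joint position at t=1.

  seg 0: a=-4 b=5547/986 c=0 d=-262/493
  seg 1: a=3 b=-741/986 c=-1572/493 d=1913/986
  seg 2: a=1 b=-645/493 c=2595/986 d=-11/34
  seg 3: a=2 b=2943/986 c=819/493 d=-1623/986
  seg 4: a=5 b=675/493 c=-3231/986 d=1077/1972
S(1) = 1079/986

Δ: Δ0=7/2, Δ1=-2, Δ2=1, Δ3=3, Δ4=-3
row 1: diag=6, rhs=-33; c'=1/6, d'=-11/2
row 2: denom=4−1·1/6=23/6; d'=(18−1·-11/2)/(23/6)=141/23
row 3: denom=4−1·6/23=86/23; d'=(12−1·141/23)/(86/23)=135/86
row 4: denom=6−1·23/86=493/86; d'=(-36−1·135/86)/(493/86)=-3231/493
back: M4=-3231/493
back: M3=135/86−23/86·-3231/493=1638/493
back: M2=141/23−6/23·1638/493=2595/493
back: M1=-11/2−1/6·2595/493=-3144/493
M: M0=0, M1=-3144/493, M2=2595/493, M3=1638/493, M4=-3231/493, M5=0
seg 0: a=-4, c=M0/2=0, d=(M1−M0)/(6·2)=-262/493, b=Δ0−h0·(2M0+M1)/6=5547/986
seg 1: a=3, c=M1/2=-1572/493, d=(M2−M1)/(6·1)=1913/986, b=Δ1−h1·(2M1+M2)/6=-741/986
seg 2: a=1, c=M2/2=2595/986, d=(M3−M2)/(6·1)=-11/34, b=Δ2−h2·(2M2+M3)/6=-645/493
seg 3: a=2, c=M3/2=819/493, d=(M4−M3)/(6·1)=-1623/986, b=Δ3−h3·(2M3+M4)/6=2943/986
seg 4: a=5, c=M4/2=-3231/986, d=(M5−M4)/(6·2)=1077/1972, b=Δ4−h4·(2M4+M5)/6=675/493
t_q=1 → seg 0, τ=1; S=-4+5547/986·τ+0·τ²+-262/493·τ³=1079/986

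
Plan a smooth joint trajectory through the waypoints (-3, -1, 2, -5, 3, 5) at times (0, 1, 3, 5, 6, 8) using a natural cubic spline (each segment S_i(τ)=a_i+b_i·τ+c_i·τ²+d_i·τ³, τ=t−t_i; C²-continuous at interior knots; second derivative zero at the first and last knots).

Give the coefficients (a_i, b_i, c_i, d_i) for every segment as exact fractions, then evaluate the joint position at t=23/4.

  seg 0: a=-3 b=1133/698 c=0 d=263/698
  seg 1: a=-1 b=961/349 c=789/698 d=-2453/2792
  seg 2: a=2 b=-2281/698 c=-5781/1396 d=5619/2792
  seg 3: a=-5 b=1507/349 c=2769/349 d=-1484/349
  seg 4: a=3 b=2593/349 c=-1683/349 d=561/698
S(23/4) = 1267/1396

Δ: Δ0=2, Δ1=3/2, Δ2=-7/2, Δ3=8, Δ4=1
row 1: diag=6, rhs=-3; c'=1/3, d'=-1/2
row 2: denom=8−2·1/3=22/3; d'=(-30−2·-1/2)/(22/3)=-87/22
row 3: denom=6−2·3/11=60/11; d'=(69−2·-87/22)/(60/11)=141/10
row 4: denom=6−1·11/60=349/60; d'=(-42−1·141/10)/(349/60)=-3366/349
back: M4=-3366/349
back: M3=141/10−11/60·-3366/349=5538/349
back: M2=-87/22−3/11·5538/349=-5781/698
back: M1=-1/2−1/3·-5781/698=789/349
M: M0=0, M1=789/349, M2=-5781/698, M3=5538/349, M4=-3366/349, M5=0
seg 0: a=-3, c=M0/2=0, d=(M1−M0)/(6·1)=263/698, b=Δ0−h0·(2M0+M1)/6=1133/698
seg 1: a=-1, c=M1/2=789/698, d=(M2−M1)/(6·2)=-2453/2792, b=Δ1−h1·(2M1+M2)/6=961/349
seg 2: a=2, c=M2/2=-5781/1396, d=(M3−M2)/(6·2)=5619/2792, b=Δ2−h2·(2M2+M3)/6=-2281/698
seg 3: a=-5, c=M3/2=2769/349, d=(M4−M3)/(6·1)=-1484/349, b=Δ3−h3·(2M3+M4)/6=1507/349
seg 4: a=3, c=M4/2=-1683/349, d=(M5−M4)/(6·2)=561/698, b=Δ4−h4·(2M4+M5)/6=2593/349
t_q=23/4 → seg 3, τ=3/4; S=-5+1507/349·τ+2769/349·τ²+-1484/349·τ³=1267/1396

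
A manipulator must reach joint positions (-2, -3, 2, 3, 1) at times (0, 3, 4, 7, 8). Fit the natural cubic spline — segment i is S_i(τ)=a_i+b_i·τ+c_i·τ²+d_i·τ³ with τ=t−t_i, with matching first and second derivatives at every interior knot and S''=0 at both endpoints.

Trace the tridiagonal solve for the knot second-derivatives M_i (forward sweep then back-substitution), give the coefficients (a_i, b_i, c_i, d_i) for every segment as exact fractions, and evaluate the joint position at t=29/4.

  seg 0: a=-2 b=-1115/432 c=0 d=971/3888
  seg 1: a=-3 b=899/216 c=971/432 d=-203/144
  seg 2: a=2 b=1913/432 c=-107/54 d=799/3888
  seg 3: a=3 b=-413/216 c=-19/144 d=19/432
S(29/4) = 23173/9216

Δ: Δ0=-1/3, Δ1=5, Δ2=1/3, Δ3=-2
row 1: diag=8, rhs=32; c'=1/8, d'=4
row 2: denom=8−1·1/8=63/8; d'=(-28−1·4)/(63/8)=-256/63
row 3: denom=8−3·8/21=48/7; d'=(-14−3·-256/63)/(48/7)=-19/72
back: M3=-19/72
back: M2=-256/63−8/21·-19/72=-107/27
back: M1=4−1/8·-107/27=971/216
M: M0=0, M1=971/216, M2=-107/27, M3=-19/72, M4=0
seg 0: a=-2, c=M0/2=0, d=(M1−M0)/(6·3)=971/3888, b=Δ0−h0·(2M0+M1)/6=-1115/432
seg 1: a=-3, c=M1/2=971/432, d=(M2−M1)/(6·1)=-203/144, b=Δ1−h1·(2M1+M2)/6=899/216
seg 2: a=2, c=M2/2=-107/54, d=(M3−M2)/(6·3)=799/3888, b=Δ2−h2·(2M2+M3)/6=1913/432
seg 3: a=3, c=M3/2=-19/144, d=(M4−M3)/(6·1)=19/432, b=Δ3−h3·(2M3+M4)/6=-413/216
t_q=29/4 → seg 3, τ=1/4; S=3+-413/216·τ+-19/144·τ²+19/432·τ³=23173/9216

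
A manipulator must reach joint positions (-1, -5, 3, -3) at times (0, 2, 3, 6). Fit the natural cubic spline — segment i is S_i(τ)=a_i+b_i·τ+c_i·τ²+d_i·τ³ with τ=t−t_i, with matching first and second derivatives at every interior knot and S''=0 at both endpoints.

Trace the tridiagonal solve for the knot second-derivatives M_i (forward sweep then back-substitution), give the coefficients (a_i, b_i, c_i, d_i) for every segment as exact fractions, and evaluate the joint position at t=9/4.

Δ: Δ0=-2, Δ1=8, Δ2=-2
row 1: diag=6, rhs=60; c'=1/6, d'=10
row 2: denom=8−1·1/6=47/6; d'=(-60−1·10)/(47/6)=-420/47
back: M2=-420/47
back: M1=10−1/6·-420/47=540/47
M: M0=0, M1=540/47, M2=-420/47, M3=0
seg 0: a=-1, c=M0/2=0, d=(M1−M0)/(6·2)=45/47, b=Δ0−h0·(2M0+M1)/6=-274/47
seg 1: a=-5, c=M1/2=270/47, d=(M2−M1)/(6·1)=-160/47, b=Δ1−h1·(2M1+M2)/6=266/47
seg 2: a=3, c=M2/2=-210/47, d=(M3−M2)/(6·3)=70/141, b=Δ2−h2·(2M2+M3)/6=326/47
t_q=9/4 → seg 1, τ=1/4; S=-5+266/47·τ+270/47·τ²+-160/47·τ³=-1233/376

  seg 0: a=-1 b=-274/47 c=0 d=45/47
  seg 1: a=-5 b=266/47 c=270/47 d=-160/47
  seg 2: a=3 b=326/47 c=-210/47 d=70/141
S(9/4) = -1233/376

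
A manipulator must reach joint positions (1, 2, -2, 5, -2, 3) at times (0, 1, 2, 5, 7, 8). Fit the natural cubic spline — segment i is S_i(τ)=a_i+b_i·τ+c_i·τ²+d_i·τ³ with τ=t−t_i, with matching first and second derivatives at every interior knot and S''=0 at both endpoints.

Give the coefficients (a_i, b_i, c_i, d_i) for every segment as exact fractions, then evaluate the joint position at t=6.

Δ: Δ0=1, Δ1=-4, Δ2=7/3, Δ3=-7/2, Δ4=5
row 1: diag=4, rhs=-30; c'=1/4, d'=-15/2
row 2: denom=8−1·1/4=31/4; d'=(38−1·-15/2)/(31/4)=182/31
row 3: denom=10−3·12/31=274/31; d'=(-35−3·182/31)/(274/31)=-1631/274
row 4: denom=6−2·31/137=760/137; d'=(51−2·-1631/274)/(760/137)=4309/380
back: M4=4309/380
back: M3=-1631/274−31/137·4309/380=-3237/380
back: M2=182/31−12/31·-3237/380=871/95
back: M1=-15/2−1/4·871/95=-3721/380
M: M0=0, M1=-3721/380, M2=871/95, M3=-3237/380, M4=4309/380, M5=0
seg 0: a=1, c=M0/2=0, d=(M1−M0)/(6·1)=-3721/2280, b=Δ0−h0·(2M0+M1)/6=6001/2280
seg 1: a=2, c=M1/2=-3721/760, d=(M2−M1)/(6·1)=1441/456, b=Δ1−h1·(2M1+M2)/6=-2581/1140
seg 2: a=-2, c=M2/2=871/190, d=(M3−M2)/(6·3)=-6721/6840, b=Δ2−h2·(2M2+M3)/6=-5873/2280
seg 3: a=5, c=M3/2=-3237/760, d=(M4−M3)/(6·2)=3773/2280, b=Δ3−h3·(2M3+M4)/6=-365/228
seg 4: a=-2, c=M4/2=4309/760, d=(M5−M4)/(6·1)=-4309/2280, b=Δ4−h4·(2M4+M5)/6=1391/1140
t_q=6 → seg 3, τ=1; S=5+-365/228·τ+-3237/760·τ²+3773/2280·τ³=151/190

  seg 0: a=1 b=6001/2280 c=0 d=-3721/2280
  seg 1: a=2 b=-2581/1140 c=-3721/760 d=1441/456
  seg 2: a=-2 b=-5873/2280 c=871/190 d=-6721/6840
  seg 3: a=5 b=-365/228 c=-3237/760 d=3773/2280
  seg 4: a=-2 b=1391/1140 c=4309/760 d=-4309/2280
S(6) = 151/190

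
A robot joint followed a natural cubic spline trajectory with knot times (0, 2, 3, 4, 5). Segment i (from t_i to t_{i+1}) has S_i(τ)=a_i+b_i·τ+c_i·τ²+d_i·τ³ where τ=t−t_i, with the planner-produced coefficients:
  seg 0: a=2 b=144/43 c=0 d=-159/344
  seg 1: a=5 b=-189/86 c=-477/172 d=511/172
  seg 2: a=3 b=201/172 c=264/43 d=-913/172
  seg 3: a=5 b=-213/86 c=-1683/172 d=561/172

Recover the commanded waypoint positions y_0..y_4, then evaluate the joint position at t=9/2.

y_0 = S_0(0) = a_0 = 2
y_1 = S_1(0) = a_1 = 5
y_2 = S_2(0) = a_2 = 3
y_3 = S_3(0) = a_3 = 5
y_4 = S_3(1) = -4
t_q=9/2 is in segment 3 (τ=1/2); S_3(τ)=2371/1376

y_0=2 y_1=5 y_2=3 y_3=5 y_4=-4
S(9/2) = 2371/1376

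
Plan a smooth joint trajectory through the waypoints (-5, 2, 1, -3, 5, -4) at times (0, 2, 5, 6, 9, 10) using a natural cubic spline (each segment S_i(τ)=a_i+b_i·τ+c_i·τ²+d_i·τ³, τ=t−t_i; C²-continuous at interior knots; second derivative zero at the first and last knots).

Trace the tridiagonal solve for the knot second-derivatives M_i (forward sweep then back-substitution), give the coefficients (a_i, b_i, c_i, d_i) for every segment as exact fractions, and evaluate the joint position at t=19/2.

  seg 0: a=-5 b=9973/2550 c=0 d=-131/1275
  seg 1: a=2 b=6829/2550 c=-262/425 d=-2963/22950
  seg 2: a=1 b=-338/75 c=-907/510 d=5827/2550
  seg 3: a=-3 b=-1027/850 c=6473/1275 d=-28957/22950
  seg 4: a=5 b=-2046/425 c=-5337/850 d=1779/850
S(19/2) = 8737/6800

Δ: Δ0=7/2, Δ1=-1/3, Δ2=-4, Δ3=8/3, Δ4=-9
row 1: diag=10, rhs=-23; c'=3/10, d'=-23/10
row 2: denom=8−3·3/10=71/10; d'=(-22−3·-23/10)/(71/10)=-151/71
row 3: denom=8−1·10/71=558/71; d'=(40−1·-151/71)/(558/71)=997/186
row 4: denom=8−3·71/186=425/62; d'=(-70−3·997/186)/(425/62)=-5337/425
back: M4=-5337/425
back: M3=997/186−71/186·-5337/425=12946/1275
back: M2=-151/71−10/71·12946/1275=-907/255
back: M1=-23/10−3/10·-907/255=-524/425
M: M0=0, M1=-524/425, M2=-907/255, M3=12946/1275, M4=-5337/425, M5=0
seg 0: a=-5, c=M0/2=0, d=(M1−M0)/(6·2)=-131/1275, b=Δ0−h0·(2M0+M1)/6=9973/2550
seg 1: a=2, c=M1/2=-262/425, d=(M2−M1)/(6·3)=-2963/22950, b=Δ1−h1·(2M1+M2)/6=6829/2550
seg 2: a=1, c=M2/2=-907/510, d=(M3−M2)/(6·1)=5827/2550, b=Δ2−h2·(2M2+M3)/6=-338/75
seg 3: a=-3, c=M3/2=6473/1275, d=(M4−M3)/(6·3)=-28957/22950, b=Δ3−h3·(2M3+M4)/6=-1027/850
seg 4: a=5, c=M4/2=-5337/850, d=(M5−M4)/(6·1)=1779/850, b=Δ4−h4·(2M4+M5)/6=-2046/425
t_q=19/2 → seg 4, τ=1/2; S=5+-2046/425·τ+-5337/850·τ²+1779/850·τ³=8737/6800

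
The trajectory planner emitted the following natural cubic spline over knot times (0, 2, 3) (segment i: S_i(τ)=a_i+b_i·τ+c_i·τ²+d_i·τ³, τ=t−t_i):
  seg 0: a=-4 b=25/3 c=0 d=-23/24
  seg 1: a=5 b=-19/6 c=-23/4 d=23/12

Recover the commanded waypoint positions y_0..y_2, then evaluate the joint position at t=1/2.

y_0 = S_0(0) = a_0 = -4
y_1 = S_1(0) = a_1 = 5
y_2 = S_1(1) = -2
t_q=1/2 is in segment 0 (τ=1/2); S_0(τ)=3/64

y_0=-4 y_1=5 y_2=-2
S(1/2) = 3/64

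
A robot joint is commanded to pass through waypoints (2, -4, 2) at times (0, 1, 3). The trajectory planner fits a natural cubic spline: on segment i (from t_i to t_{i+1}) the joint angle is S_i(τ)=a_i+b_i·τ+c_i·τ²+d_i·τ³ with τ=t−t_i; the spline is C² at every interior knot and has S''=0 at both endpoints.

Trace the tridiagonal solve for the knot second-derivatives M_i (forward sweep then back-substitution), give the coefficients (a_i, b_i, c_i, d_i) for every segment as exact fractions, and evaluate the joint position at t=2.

  seg 0: a=2 b=-15/2 c=0 d=3/2
  seg 1: a=-4 b=-3 c=9/2 d=-3/4
S(2) = -13/4

Δ: Δ0=-6, Δ1=3
row 1: diag=6, rhs=54; c'=1/3, d'=9
back: M1=9
M: M0=0, M1=9, M2=0
seg 0: a=2, c=M0/2=0, d=(M1−M0)/(6·1)=3/2, b=Δ0−h0·(2M0+M1)/6=-15/2
seg 1: a=-4, c=M1/2=9/2, d=(M2−M1)/(6·2)=-3/4, b=Δ1−h1·(2M1+M2)/6=-3
t_q=2 → seg 1, τ=1; S=-4+-3·τ+9/2·τ²+-3/4·τ³=-13/4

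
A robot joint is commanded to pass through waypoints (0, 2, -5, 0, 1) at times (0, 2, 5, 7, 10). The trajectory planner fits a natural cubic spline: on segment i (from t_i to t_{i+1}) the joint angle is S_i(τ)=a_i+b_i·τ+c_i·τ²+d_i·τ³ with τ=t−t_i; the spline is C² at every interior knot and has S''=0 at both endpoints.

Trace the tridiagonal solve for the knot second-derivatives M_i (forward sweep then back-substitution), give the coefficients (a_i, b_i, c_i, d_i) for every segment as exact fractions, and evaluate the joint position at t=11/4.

  seg 0: a=0 b=913/435 c=0 d=-239/870
  seg 1: a=2 b=-521/435 c=-239/145 d=1657/3915
  seg 2: a=-5 b=148/435 c=188/87 d=-627/1160
  seg 3: a=0 b=2173/870 c=-1883/1740 d=1883/15660
S(11/4) = 113/320

Δ: Δ0=1, Δ1=-7/3, Δ2=5/2, Δ3=1/3
row 1: diag=10, rhs=-20; c'=3/10, d'=-2
row 2: denom=10−3·3/10=91/10; d'=(29−3·-2)/(91/10)=50/13
row 3: denom=10−2·20/91=870/91; d'=(-13−2·50/13)/(870/91)=-1883/870
back: M3=-1883/870
back: M2=50/13−20/91·-1883/870=376/87
back: M1=-2−3/10·376/87=-478/145
M: M0=0, M1=-478/145, M2=376/87, M3=-1883/870, M4=0
seg 0: a=0, c=M0/2=0, d=(M1−M0)/(6·2)=-239/870, b=Δ0−h0·(2M0+M1)/6=913/435
seg 1: a=2, c=M1/2=-239/145, d=(M2−M1)/(6·3)=1657/3915, b=Δ1−h1·(2M1+M2)/6=-521/435
seg 2: a=-5, c=M2/2=188/87, d=(M3−M2)/(6·2)=-627/1160, b=Δ2−h2·(2M2+M3)/6=148/435
seg 3: a=0, c=M3/2=-1883/1740, d=(M4−M3)/(6·3)=1883/15660, b=Δ3−h3·(2M3+M4)/6=2173/870
t_q=11/4 → seg 1, τ=3/4; S=2+-521/435·τ+-239/145·τ²+1657/3915·τ³=113/320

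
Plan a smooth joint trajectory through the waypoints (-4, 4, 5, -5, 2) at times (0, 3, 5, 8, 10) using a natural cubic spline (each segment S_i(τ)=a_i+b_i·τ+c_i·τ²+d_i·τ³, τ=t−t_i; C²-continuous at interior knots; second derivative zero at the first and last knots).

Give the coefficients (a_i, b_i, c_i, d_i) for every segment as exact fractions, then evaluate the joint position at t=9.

  seg 0: a=-4 b=5117/1740 c=0 d=-53/1740
  seg 1: a=4 b=1843/870 c=-159/580 d=-931/3480
  seg 2: a=5 b=-952/435 c=-109/58 d=1303/2610
  seg 3: a=-5 b=13/870 c=379/145 d=-379/870
S(9) = -407/145

Δ: Δ0=8/3, Δ1=1/2, Δ2=-10/3, Δ3=7/2
row 1: diag=10, rhs=-13; c'=1/5, d'=-13/10
row 2: denom=10−2·1/5=48/5; d'=(-23−2·-13/10)/(48/5)=-17/8
row 3: denom=10−3·5/16=145/16; d'=(41−3·-17/8)/(145/16)=758/145
back: M3=758/145
back: M2=-17/8−5/16·758/145=-109/29
back: M1=-13/10−1/5·-109/29=-159/290
M: M0=0, M1=-159/290, M2=-109/29, M3=758/145, M4=0
seg 0: a=-4, c=M0/2=0, d=(M1−M0)/(6·3)=-53/1740, b=Δ0−h0·(2M0+M1)/6=5117/1740
seg 1: a=4, c=M1/2=-159/580, d=(M2−M1)/(6·2)=-931/3480, b=Δ1−h1·(2M1+M2)/6=1843/870
seg 2: a=5, c=M2/2=-109/58, d=(M3−M2)/(6·3)=1303/2610, b=Δ2−h2·(2M2+M3)/6=-952/435
seg 3: a=-5, c=M3/2=379/145, d=(M4−M3)/(6·2)=-379/870, b=Δ3−h3·(2M3+M4)/6=13/870
t_q=9 → seg 3, τ=1; S=-5+13/870·τ+379/145·τ²+-379/870·τ³=-407/145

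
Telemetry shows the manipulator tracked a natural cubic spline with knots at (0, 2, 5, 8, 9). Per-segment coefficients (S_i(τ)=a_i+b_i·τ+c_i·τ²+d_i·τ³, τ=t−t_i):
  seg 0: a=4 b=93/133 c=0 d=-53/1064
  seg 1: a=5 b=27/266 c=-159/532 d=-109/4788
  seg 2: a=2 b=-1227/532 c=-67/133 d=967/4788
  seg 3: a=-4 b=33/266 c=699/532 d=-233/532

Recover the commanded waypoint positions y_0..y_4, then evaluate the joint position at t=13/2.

y_0=4 y_1=5 y_2=2 y_3=-4 y_4=-3
S(13/2) = -8135/4256

y_0 = S_0(0) = a_0 = 4
y_1 = S_1(0) = a_1 = 5
y_2 = S_2(0) = a_2 = 2
y_3 = S_3(0) = a_3 = -4
y_4 = S_3(1) = -3
t_q=13/2 is in segment 2 (τ=3/2); S_2(τ)=-8135/4256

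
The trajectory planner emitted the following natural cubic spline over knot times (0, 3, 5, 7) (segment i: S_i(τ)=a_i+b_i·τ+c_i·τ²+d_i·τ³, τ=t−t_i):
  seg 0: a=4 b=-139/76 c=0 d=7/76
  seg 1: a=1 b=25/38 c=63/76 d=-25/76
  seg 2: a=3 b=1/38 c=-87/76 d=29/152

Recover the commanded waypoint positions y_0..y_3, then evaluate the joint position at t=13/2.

y_0=4 y_1=1 y_2=3 y_3=0
S(13/2) = 1347/1216

y_0 = S_0(0) = a_0 = 4
y_1 = S_1(0) = a_1 = 1
y_2 = S_2(0) = a_2 = 3
y_3 = S_2(2) = 0
t_q=13/2 is in segment 2 (τ=3/2); S_2(τ)=1347/1216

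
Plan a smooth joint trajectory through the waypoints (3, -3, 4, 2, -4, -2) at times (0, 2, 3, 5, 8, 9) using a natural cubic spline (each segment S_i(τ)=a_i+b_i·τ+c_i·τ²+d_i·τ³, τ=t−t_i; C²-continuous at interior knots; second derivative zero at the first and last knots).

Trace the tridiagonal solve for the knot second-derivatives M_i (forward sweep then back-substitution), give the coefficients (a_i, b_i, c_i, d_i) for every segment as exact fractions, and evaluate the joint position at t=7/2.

Δ: Δ0=-3, Δ1=7, Δ2=-1, Δ3=-2, Δ4=2
row 1: diag=6, rhs=60; c'=1/6, d'=10
row 2: denom=6−1·1/6=35/6; d'=(-48−1·10)/(35/6)=-348/35
row 3: denom=10−2·12/35=326/35; d'=(-6−2·-348/35)/(326/35)=243/163
row 4: denom=8−3·105/326=2293/326; d'=(24−3·243/163)/(2293/326)=6366/2293
back: M4=6366/2293
back: M3=243/163−105/326·6366/2293=1368/2293
back: M2=-348/35−12/35·1368/2293=-23268/2293
back: M1=10−1/6·-23268/2293=26808/2293
M: M0=0, M1=26808/2293, M2=-23268/2293, M3=1368/2293, M4=6366/2293, M5=0
seg 0: a=3, c=M0/2=0, d=(M1−M0)/(6·2)=2234/2293, b=Δ0−h0·(2M0+M1)/6=-15815/2293
seg 1: a=-3, c=M1/2=13404/2293, d=(M2−M1)/(6·1)=-8346/2293, b=Δ1−h1·(2M1+M2)/6=10993/2293
seg 2: a=4, c=M2/2=-11634/2293, d=(M3−M2)/(6·2)=2053/2293, b=Δ2−h2·(2M2+M3)/6=12763/2293
seg 3: a=2, c=M3/2=684/2293, d=(M4−M3)/(6·3)=833/6879, b=Δ3−h3·(2M3+M4)/6=-9137/2293
seg 4: a=-4, c=M4/2=3183/2293, d=(M5−M4)/(6·1)=-1061/2293, b=Δ4−h4·(2M4+M5)/6=2464/2293
t_q=7/2 → seg 2, τ=1/2; S=4+12763/2293·τ+-11634/2293·τ²+2053/2293·τ³=103213/18344

  seg 0: a=3 b=-15815/2293 c=0 d=2234/2293
  seg 1: a=-3 b=10993/2293 c=13404/2293 d=-8346/2293
  seg 2: a=4 b=12763/2293 c=-11634/2293 d=2053/2293
  seg 3: a=2 b=-9137/2293 c=684/2293 d=833/6879
  seg 4: a=-4 b=2464/2293 c=3183/2293 d=-1061/2293
S(7/2) = 103213/18344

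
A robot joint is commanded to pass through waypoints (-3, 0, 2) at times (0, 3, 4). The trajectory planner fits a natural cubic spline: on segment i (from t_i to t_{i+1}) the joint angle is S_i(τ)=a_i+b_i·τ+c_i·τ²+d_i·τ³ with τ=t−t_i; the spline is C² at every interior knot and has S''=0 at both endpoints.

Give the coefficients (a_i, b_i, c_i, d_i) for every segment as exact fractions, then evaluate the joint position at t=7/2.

  seg 0: a=-3 b=5/8 c=0 d=1/24
  seg 1: a=0 b=7/4 c=3/8 d=-1/8
S(7/2) = 61/64

Δ: Δ0=1, Δ1=2
row 1: diag=8, rhs=6; c'=1/8, d'=3/4
back: M1=3/4
M: M0=0, M1=3/4, M2=0
seg 0: a=-3, c=M0/2=0, d=(M1−M0)/(6·3)=1/24, b=Δ0−h0·(2M0+M1)/6=5/8
seg 1: a=0, c=M1/2=3/8, d=(M2−M1)/(6·1)=-1/8, b=Δ1−h1·(2M1+M2)/6=7/4
t_q=7/2 → seg 1, τ=1/2; S=0+7/4·τ+3/8·τ²+-1/8·τ³=61/64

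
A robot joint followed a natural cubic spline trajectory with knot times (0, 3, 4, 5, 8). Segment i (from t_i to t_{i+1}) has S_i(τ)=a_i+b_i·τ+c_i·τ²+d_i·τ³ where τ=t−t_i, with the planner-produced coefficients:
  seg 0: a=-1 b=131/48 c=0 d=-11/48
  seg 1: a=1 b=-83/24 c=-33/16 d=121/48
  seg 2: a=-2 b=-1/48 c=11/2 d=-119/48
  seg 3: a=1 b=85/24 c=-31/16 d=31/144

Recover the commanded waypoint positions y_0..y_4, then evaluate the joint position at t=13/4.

y_0 = S_0(0) = a_0 = -1
y_1 = S_1(0) = a_1 = 1
y_2 = S_2(0) = a_2 = -2
y_3 = S_3(0) = a_3 = 1
y_4 = S_3(3) = 0
t_q=13/4 is in segment 1 (τ=1/4); S_1(τ)=47/1024

y_0=-1 y_1=1 y_2=-2 y_3=1 y_4=0
S(13/4) = 47/1024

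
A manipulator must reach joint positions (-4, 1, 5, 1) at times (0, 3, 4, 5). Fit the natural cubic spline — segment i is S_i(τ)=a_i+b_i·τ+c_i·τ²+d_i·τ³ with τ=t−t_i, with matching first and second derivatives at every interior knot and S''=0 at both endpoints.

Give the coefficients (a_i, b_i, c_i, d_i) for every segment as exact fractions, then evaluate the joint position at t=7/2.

  seg 0: a=-4 b=-1/93 c=0 d=52/279
  seg 1: a=1 b=467/93 c=52/31 d=-251/93
  seg 2: a=5 b=26/93 c=-199/31 d=199/93
S(7/2) = 891/248

Δ: Δ0=5/3, Δ1=4, Δ2=-4
row 1: diag=8, rhs=14; c'=1/8, d'=7/4
row 2: denom=4−1·1/8=31/8; d'=(-48−1·7/4)/(31/8)=-398/31
back: M2=-398/31
back: M1=7/4−1/8·-398/31=104/31
M: M0=0, M1=104/31, M2=-398/31, M3=0
seg 0: a=-4, c=M0/2=0, d=(M1−M0)/(6·3)=52/279, b=Δ0−h0·(2M0+M1)/6=-1/93
seg 1: a=1, c=M1/2=52/31, d=(M2−M1)/(6·1)=-251/93, b=Δ1−h1·(2M1+M2)/6=467/93
seg 2: a=5, c=M2/2=-199/31, d=(M3−M2)/(6·1)=199/93, b=Δ2−h2·(2M2+M3)/6=26/93
t_q=7/2 → seg 1, τ=1/2; S=1+467/93·τ+52/31·τ²+-251/93·τ³=891/248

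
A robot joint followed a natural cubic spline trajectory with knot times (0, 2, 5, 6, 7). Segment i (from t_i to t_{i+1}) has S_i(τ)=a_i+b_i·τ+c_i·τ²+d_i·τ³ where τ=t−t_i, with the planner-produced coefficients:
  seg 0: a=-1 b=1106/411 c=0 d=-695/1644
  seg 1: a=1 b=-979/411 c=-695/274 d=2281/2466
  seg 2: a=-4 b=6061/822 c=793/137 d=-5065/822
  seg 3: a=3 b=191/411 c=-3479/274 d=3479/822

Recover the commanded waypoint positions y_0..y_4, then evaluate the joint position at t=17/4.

y_0=-1 y_1=1 y_2=-4 y_3=3 y_4=-5
S(17/4) = -116867/17536

y_0 = S_0(0) = a_0 = -1
y_1 = S_1(0) = a_1 = 1
y_2 = S_2(0) = a_2 = -4
y_3 = S_3(0) = a_3 = 3
y_4 = S_3(1) = -5
t_q=17/4 is in segment 1 (τ=9/4); S_1(τ)=-116867/17536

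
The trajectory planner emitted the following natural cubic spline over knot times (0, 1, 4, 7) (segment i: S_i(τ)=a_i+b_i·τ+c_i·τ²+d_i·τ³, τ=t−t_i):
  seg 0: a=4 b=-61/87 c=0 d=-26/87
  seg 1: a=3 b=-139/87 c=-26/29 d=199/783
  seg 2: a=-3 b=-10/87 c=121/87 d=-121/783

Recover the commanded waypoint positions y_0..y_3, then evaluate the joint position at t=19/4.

y_0=4 y_1=3 y_2=-3 y_3=5
S(19/4) = -4397/1856

y_0 = S_0(0) = a_0 = 4
y_1 = S_1(0) = a_1 = 3
y_2 = S_2(0) = a_2 = -3
y_3 = S_2(3) = 5
t_q=19/4 is in segment 2 (τ=3/4); S_2(τ)=-4397/1856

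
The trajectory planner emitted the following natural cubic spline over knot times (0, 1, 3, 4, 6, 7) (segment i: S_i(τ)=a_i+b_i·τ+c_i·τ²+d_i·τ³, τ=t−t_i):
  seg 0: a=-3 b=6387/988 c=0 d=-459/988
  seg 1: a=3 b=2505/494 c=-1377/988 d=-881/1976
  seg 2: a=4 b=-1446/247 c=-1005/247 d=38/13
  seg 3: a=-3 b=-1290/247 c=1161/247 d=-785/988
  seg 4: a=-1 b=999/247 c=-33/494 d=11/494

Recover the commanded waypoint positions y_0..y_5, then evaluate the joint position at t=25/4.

y_0=-3 y_1=3 y_2=4 y_3=-3 y_4=-1 y_5=3
S(25/4) = 231/31616

y_0 = S_0(0) = a_0 = -3
y_1 = S_1(0) = a_1 = 3
y_2 = S_2(0) = a_2 = 4
y_3 = S_3(0) = a_3 = -3
y_4 = S_4(0) = a_4 = -1
y_5 = S_4(1) = 3
t_q=25/4 is in segment 4 (τ=1/4); S_4(τ)=231/31616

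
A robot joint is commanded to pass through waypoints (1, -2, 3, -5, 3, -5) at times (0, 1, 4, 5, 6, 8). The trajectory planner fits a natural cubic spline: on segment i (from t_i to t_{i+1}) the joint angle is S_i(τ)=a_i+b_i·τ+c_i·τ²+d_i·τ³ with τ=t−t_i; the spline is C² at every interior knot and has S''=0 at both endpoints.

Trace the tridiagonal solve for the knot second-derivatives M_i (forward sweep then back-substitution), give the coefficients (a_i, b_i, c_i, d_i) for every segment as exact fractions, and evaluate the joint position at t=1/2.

Δ: Δ0=-3, Δ1=5/3, Δ2=-8, Δ3=8, Δ4=-4
row 1: diag=8, rhs=28; c'=3/8, d'=7/2
row 2: denom=8−3·3/8=55/8; d'=(-58−3·7/2)/(55/8)=-548/55
row 3: denom=4−1·8/55=212/55; d'=(96−1·-548/55)/(212/55)=1457/53
row 4: denom=6−1·55/212=1217/212; d'=(-72−1·1457/53)/(1217/212)=-21092/1217
back: M4=-21092/1217
back: M3=1457/53−55/212·-21092/1217=38928/1217
back: M2=-548/55−8/55·38928/1217=-17788/1217
back: M1=7/2−3/8·-17788/1217=10930/1217
M: M0=0, M1=10930/1217, M2=-17788/1217, M3=38928/1217, M4=-21092/1217, M5=0
seg 0: a=1, c=M0/2=0, d=(M1−M0)/(6·1)=5465/3651, b=Δ0−h0·(2M0+M1)/6=-16418/3651
seg 1: a=-2, c=M1/2=5465/1217, d=(M2−M1)/(6·3)=-14359/10953, b=Δ1−h1·(2M1+M2)/6=-23/3651
seg 2: a=3, c=M2/2=-8894/1217, d=(M3−M2)/(6·1)=28358/3651, b=Δ2−h2·(2M2+M3)/6=-30884/3651
seg 3: a=-5, c=M3/2=19464/1217, d=(M4−M3)/(6·1)=-30010/3651, b=Δ3−h3·(2M3+M4)/6=826/3651
seg 4: a=3, c=M4/2=-10546/1217, d=(M5−M4)/(6·2)=5273/3651, b=Δ4−h4·(2M4+M5)/6=27580/3651
t_q=1/2 → seg 0, τ=1/2; S=1+-16418/3651·τ+0·τ²+5465/3651·τ³=-10333/9736

  seg 0: a=1 b=-16418/3651 c=0 d=5465/3651
  seg 1: a=-2 b=-23/3651 c=5465/1217 d=-14359/10953
  seg 2: a=3 b=-30884/3651 c=-8894/1217 d=28358/3651
  seg 3: a=-5 b=826/3651 c=19464/1217 d=-30010/3651
  seg 4: a=3 b=27580/3651 c=-10546/1217 d=5273/3651
S(1/2) = -10333/9736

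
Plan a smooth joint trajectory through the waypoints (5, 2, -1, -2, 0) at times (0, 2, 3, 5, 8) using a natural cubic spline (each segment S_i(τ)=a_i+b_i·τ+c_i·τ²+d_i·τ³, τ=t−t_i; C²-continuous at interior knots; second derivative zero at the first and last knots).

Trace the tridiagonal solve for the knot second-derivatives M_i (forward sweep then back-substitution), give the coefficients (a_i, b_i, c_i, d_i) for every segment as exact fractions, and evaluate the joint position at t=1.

Δ: Δ0=-3/2, Δ1=-3, Δ2=-1/2, Δ3=2/3
row 1: diag=6, rhs=-9; c'=1/6, d'=-3/2
row 2: denom=6−1·1/6=35/6; d'=(15−1·-3/2)/(35/6)=99/35
row 3: denom=10−2·12/35=326/35; d'=(7−2·99/35)/(326/35)=47/326
back: M3=47/326
back: M2=99/35−12/35·47/326=453/163
back: M1=-3/2−1/6·453/163=-320/163
M: M0=0, M1=-320/163, M2=453/163, M3=47/326, M4=0
seg 0: a=5, c=M0/2=0, d=(M1−M0)/(6·2)=-80/489, b=Δ0−h0·(2M0+M1)/6=-827/978
seg 1: a=2, c=M1/2=-160/163, d=(M2−M1)/(6·1)=773/978, b=Δ1−h1·(2M1+M2)/6=-2747/978
seg 2: a=-1, c=M2/2=453/326, d=(M3−M2)/(6·2)=-859/3912, b=Δ2−h2·(2M2+M3)/6=-1174/489
seg 3: a=-2, c=M3/2=47/652, d=(M4−M3)/(6·3)=-47/5868, b=Δ3−h3·(2M3+M4)/6=511/978
t_q=1 → seg 0, τ=1; S=5+-827/978·τ+0·τ²+-80/489·τ³=1301/326

  seg 0: a=5 b=-827/978 c=0 d=-80/489
  seg 1: a=2 b=-2747/978 c=-160/163 d=773/978
  seg 2: a=-1 b=-1174/489 c=453/326 d=-859/3912
  seg 3: a=-2 b=511/978 c=47/652 d=-47/5868
S(1) = 1301/326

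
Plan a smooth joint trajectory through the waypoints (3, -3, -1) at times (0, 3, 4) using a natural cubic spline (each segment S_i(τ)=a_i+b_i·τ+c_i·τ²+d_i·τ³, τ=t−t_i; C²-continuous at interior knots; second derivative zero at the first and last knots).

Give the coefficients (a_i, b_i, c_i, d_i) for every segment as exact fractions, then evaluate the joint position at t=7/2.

  seg 0: a=3 b=-7/2 c=0 d=1/6
  seg 1: a=-3 b=1 c=3/2 d=-1/2
S(7/2) = -35/16

Δ: Δ0=-2, Δ1=2
row 1: diag=8, rhs=24; c'=1/8, d'=3
back: M1=3
M: M0=0, M1=3, M2=0
seg 0: a=3, c=M0/2=0, d=(M1−M0)/(6·3)=1/6, b=Δ0−h0·(2M0+M1)/6=-7/2
seg 1: a=-3, c=M1/2=3/2, d=(M2−M1)/(6·1)=-1/2, b=Δ1−h1·(2M1+M2)/6=1
t_q=7/2 → seg 1, τ=1/2; S=-3+1·τ+3/2·τ²+-1/2·τ³=-35/16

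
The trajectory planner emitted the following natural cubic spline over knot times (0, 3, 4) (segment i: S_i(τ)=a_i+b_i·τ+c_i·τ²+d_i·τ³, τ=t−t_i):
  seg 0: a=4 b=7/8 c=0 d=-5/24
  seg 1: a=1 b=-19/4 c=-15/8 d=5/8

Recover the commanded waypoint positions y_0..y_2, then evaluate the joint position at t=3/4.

y_0 = S_0(0) = a_0 = 4
y_1 = S_1(0) = a_1 = 1
y_2 = S_1(1) = -5
t_q=3/4 is in segment 0 (τ=3/4); S_0(τ)=2339/512

y_0=4 y_1=1 y_2=-5
S(3/4) = 2339/512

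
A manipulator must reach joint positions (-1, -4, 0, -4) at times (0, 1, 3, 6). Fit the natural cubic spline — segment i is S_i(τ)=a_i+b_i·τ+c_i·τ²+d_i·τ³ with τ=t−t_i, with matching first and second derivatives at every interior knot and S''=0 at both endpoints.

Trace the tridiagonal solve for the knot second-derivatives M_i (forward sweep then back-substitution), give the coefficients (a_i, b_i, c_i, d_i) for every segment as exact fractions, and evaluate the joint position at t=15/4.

  seg 0: a=-1 b=-337/84 c=0 d=85/84
  seg 1: a=-4 b=-41/42 c=85/28 d=-65/84
  seg 2: a=0 b=79/42 c=-45/28 d=5/28
S(15/4) = 149/256

Δ: Δ0=-3, Δ1=2, Δ2=-4/3
row 1: diag=6, rhs=30; c'=1/3, d'=5
row 2: denom=10−2·1/3=28/3; d'=(-20−2·5)/(28/3)=-45/14
back: M2=-45/14
back: M1=5−1/3·-45/14=85/14
M: M0=0, M1=85/14, M2=-45/14, M3=0
seg 0: a=-1, c=M0/2=0, d=(M1−M0)/(6·1)=85/84, b=Δ0−h0·(2M0+M1)/6=-337/84
seg 1: a=-4, c=M1/2=85/28, d=(M2−M1)/(6·2)=-65/84, b=Δ1−h1·(2M1+M2)/6=-41/42
seg 2: a=0, c=M2/2=-45/28, d=(M3−M2)/(6·3)=5/28, b=Δ2−h2·(2M2+M3)/6=79/42
t_q=15/4 → seg 2, τ=3/4; S=0+79/42·τ+-45/28·τ²+5/28·τ³=149/256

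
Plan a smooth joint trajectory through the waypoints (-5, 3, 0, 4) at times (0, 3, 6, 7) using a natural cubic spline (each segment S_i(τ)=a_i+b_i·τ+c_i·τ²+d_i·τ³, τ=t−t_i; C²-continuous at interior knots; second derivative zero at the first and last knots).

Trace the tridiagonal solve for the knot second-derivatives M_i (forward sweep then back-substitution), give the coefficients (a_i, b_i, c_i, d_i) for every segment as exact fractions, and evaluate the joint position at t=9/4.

  seg 0: a=-5 b=365/87 c=0 d=-133/783
  seg 1: a=3 b=-34/87 c=-133/87 d=346/783
  seg 2: a=0 b=206/87 c=71/29 d=-71/87
S(9/4) = 4649/1856

Δ: Δ0=8/3, Δ1=-1, Δ2=4
row 1: diag=12, rhs=-22; c'=1/4, d'=-11/6
row 2: denom=8−3·1/4=29/4; d'=(30−3·-11/6)/(29/4)=142/29
back: M2=142/29
back: M1=-11/6−1/4·142/29=-266/87
M: M0=0, M1=-266/87, M2=142/29, M3=0
seg 0: a=-5, c=M0/2=0, d=(M1−M0)/(6·3)=-133/783, b=Δ0−h0·(2M0+M1)/6=365/87
seg 1: a=3, c=M1/2=-133/87, d=(M2−M1)/(6·3)=346/783, b=Δ1−h1·(2M1+M2)/6=-34/87
seg 2: a=0, c=M2/2=71/29, d=(M3−M2)/(6·1)=-71/87, b=Δ2−h2·(2M2+M3)/6=206/87
t_q=9/4 → seg 0, τ=9/4; S=-5+365/87·τ+0·τ²+-133/783·τ³=4649/1856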